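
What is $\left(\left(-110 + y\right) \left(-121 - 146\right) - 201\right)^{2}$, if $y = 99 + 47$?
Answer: $96294969$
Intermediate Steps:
$y = 146$
$\left(\left(-110 + y\right) \left(-121 - 146\right) - 201\right)^{2} = \left(\left(-110 + 146\right) \left(-121 - 146\right) - 201\right)^{2} = \left(36 \left(-267\right) - 201\right)^{2} = \left(-9612 - 201\right)^{2} = \left(-9813\right)^{2} = 96294969$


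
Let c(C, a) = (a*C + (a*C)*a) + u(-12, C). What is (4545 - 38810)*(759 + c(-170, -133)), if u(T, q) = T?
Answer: 102238981845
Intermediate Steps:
c(C, a) = -12 + C*a + C*a**2 (c(C, a) = (a*C + (a*C)*a) - 12 = (C*a + (C*a)*a) - 12 = (C*a + C*a**2) - 12 = -12 + C*a + C*a**2)
(4545 - 38810)*(759 + c(-170, -133)) = (4545 - 38810)*(759 + (-12 - 170*(-133) - 170*(-133)**2)) = -34265*(759 + (-12 + 22610 - 170*17689)) = -34265*(759 + (-12 + 22610 - 3007130)) = -34265*(759 - 2984532) = -34265*(-2983773) = 102238981845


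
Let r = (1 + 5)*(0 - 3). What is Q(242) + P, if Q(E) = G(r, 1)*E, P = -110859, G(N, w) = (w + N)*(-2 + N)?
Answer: -28579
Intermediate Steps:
r = -18 (r = 6*(-3) = -18)
G(N, w) = (-2 + N)*(N + w) (G(N, w) = (N + w)*(-2 + N) = (-2 + N)*(N + w))
Q(E) = 340*E (Q(E) = ((-18)² - 2*(-18) - 2*1 - 18*1)*E = (324 + 36 - 2 - 18)*E = 340*E)
Q(242) + P = 340*242 - 110859 = 82280 - 110859 = -28579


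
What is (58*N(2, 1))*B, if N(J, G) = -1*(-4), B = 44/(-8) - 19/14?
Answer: -11136/7 ≈ -1590.9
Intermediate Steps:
B = -48/7 (B = 44*(-⅛) - 19*1/14 = -11/2 - 19/14 = -48/7 ≈ -6.8571)
N(J, G) = 4
(58*N(2, 1))*B = (58*4)*(-48/7) = 232*(-48/7) = -11136/7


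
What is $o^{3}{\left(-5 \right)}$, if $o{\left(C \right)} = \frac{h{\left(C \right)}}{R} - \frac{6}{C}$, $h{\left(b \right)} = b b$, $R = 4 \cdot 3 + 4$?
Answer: $\frac{10793861}{512000} \approx 21.082$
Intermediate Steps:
$R = 16$ ($R = 12 + 4 = 16$)
$h{\left(b \right)} = b^{2}$
$o{\left(C \right)} = - \frac{6}{C} + \frac{C^{2}}{16}$ ($o{\left(C \right)} = \frac{C^{2}}{16} - \frac{6}{C} = - \frac{6}{C} + \frac{C^{2}}{16}$)
$o^{3}{\left(-5 \right)} = \left(\frac{-96 + \left(-5\right)^{3}}{16 \left(-5\right)}\right)^{3} = \left(\frac{1}{16} \left(- \frac{1}{5}\right) \left(-96 - 125\right)\right)^{3} = \left(\frac{1}{16} \left(- \frac{1}{5}\right) \left(-221\right)\right)^{3} = \left(\frac{221}{80}\right)^{3} = \frac{10793861}{512000}$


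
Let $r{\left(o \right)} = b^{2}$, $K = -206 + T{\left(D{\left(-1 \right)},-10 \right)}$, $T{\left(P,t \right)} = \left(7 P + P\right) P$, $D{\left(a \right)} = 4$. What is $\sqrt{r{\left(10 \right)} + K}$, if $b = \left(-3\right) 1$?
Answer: $i \sqrt{69} \approx 8.3066 i$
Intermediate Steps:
$b = -3$
$T{\left(P,t \right)} = 8 P^{2}$ ($T{\left(P,t \right)} = 8 P P = 8 P^{2}$)
$K = -78$ ($K = -206 + 8 \cdot 4^{2} = -206 + 8 \cdot 16 = -206 + 128 = -78$)
$r{\left(o \right)} = 9$ ($r{\left(o \right)} = \left(-3\right)^{2} = 9$)
$\sqrt{r{\left(10 \right)} + K} = \sqrt{9 - 78} = \sqrt{-69} = i \sqrt{69}$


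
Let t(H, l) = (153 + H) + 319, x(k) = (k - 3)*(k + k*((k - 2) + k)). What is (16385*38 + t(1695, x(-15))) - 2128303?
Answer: -1503506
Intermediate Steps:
x(k) = (-3 + k)*(k + k*(-2 + 2*k)) (x(k) = (-3 + k)*(k + k*((-2 + k) + k)) = (-3 + k)*(k + k*(-2 + 2*k)))
t(H, l) = 472 + H
(16385*38 + t(1695, x(-15))) - 2128303 = (16385*38 + (472 + 1695)) - 2128303 = (622630 + 2167) - 2128303 = 624797 - 2128303 = -1503506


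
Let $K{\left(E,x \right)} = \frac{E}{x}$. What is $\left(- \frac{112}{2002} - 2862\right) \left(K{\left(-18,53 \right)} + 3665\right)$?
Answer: $- \frac{7226551018}{689} \approx -1.0488 \cdot 10^{7}$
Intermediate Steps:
$\left(- \frac{112}{2002} - 2862\right) \left(K{\left(-18,53 \right)} + 3665\right) = \left(- \frac{112}{2002} - 2862\right) \left(- \frac{18}{53} + 3665\right) = \left(\left(-112\right) \frac{1}{2002} - 2862\right) \left(\left(-18\right) \frac{1}{53} + 3665\right) = \left(- \frac{8}{143} - 2862\right) \left(- \frac{18}{53} + 3665\right) = \left(- \frac{409274}{143}\right) \frac{194227}{53} = - \frac{7226551018}{689}$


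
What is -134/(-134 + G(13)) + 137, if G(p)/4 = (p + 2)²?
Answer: 52404/383 ≈ 136.82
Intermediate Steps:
G(p) = 4*(2 + p)² (G(p) = 4*(p + 2)² = 4*(2 + p)²)
-134/(-134 + G(13)) + 137 = -134/(-134 + 4*(2 + 13)²) + 137 = -134/(-134 + 4*15²) + 137 = -134/(-134 + 4*225) + 137 = -134/(-134 + 900) + 137 = -134/766 + 137 = (1/766)*(-134) + 137 = -67/383 + 137 = 52404/383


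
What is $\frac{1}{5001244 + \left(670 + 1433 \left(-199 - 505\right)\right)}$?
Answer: $\frac{1}{3993082} \approx 2.5043 \cdot 10^{-7}$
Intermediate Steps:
$\frac{1}{5001244 + \left(670 + 1433 \left(-199 - 505\right)\right)} = \frac{1}{5001244 + \left(670 + 1433 \left(-704\right)\right)} = \frac{1}{5001244 + \left(670 - 1008832\right)} = \frac{1}{5001244 - 1008162} = \frac{1}{3993082}$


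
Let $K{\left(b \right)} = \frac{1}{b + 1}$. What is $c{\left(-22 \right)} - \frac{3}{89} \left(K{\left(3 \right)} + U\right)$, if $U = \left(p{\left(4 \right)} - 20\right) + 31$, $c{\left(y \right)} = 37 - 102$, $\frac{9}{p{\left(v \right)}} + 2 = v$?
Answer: $- \frac{23329}{356} \approx -65.531$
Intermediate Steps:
$p{\left(v \right)} = \frac{9}{-2 + v}$
$K{\left(b \right)} = \frac{1}{1 + b}$
$c{\left(y \right)} = -65$
$U = \frac{31}{2}$ ($U = \left(\frac{9}{-2 + 4} - 20\right) + 31 = \left(\frac{9}{2} - 20\right) + 31 = - \frac{31}{2} + 31 = \frac{31}{2} \approx 15.5$)
$c{\left(-22 \right)} - \frac{3}{89} \left(K{\left(3 \right)} + U\right) = -65 - \frac{3}{89} \left(\frac{1}{1 + 3} + \frac{31}{2}\right) = -65 - 3 \cdot \frac{1}{89} \left(\frac{1}{4} + \frac{31}{2}\right) = -65 - \frac{3 \left(\frac{1}{4} + \frac{31}{2}\right)}{89} = -65 - \frac{3}{89} \cdot \frac{63}{4} = -65 - \frac{189}{356} = - \frac{23329}{356}$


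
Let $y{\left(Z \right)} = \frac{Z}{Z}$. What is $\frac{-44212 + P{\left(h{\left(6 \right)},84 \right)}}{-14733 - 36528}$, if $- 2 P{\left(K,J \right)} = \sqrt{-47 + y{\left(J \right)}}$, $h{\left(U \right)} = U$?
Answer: $\frac{6316}{7323} + \frac{i \sqrt{46}}{102522} \approx 0.86249 + 6.6155 \cdot 10^{-5} i$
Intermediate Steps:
$y{\left(Z \right)} = 1$
$P{\left(K,J \right)} = - \frac{i \sqrt{46}}{2}$ ($P{\left(K,J \right)} = - \frac{\sqrt{-47 + 1}}{2} = - \frac{\sqrt{-46}}{2} = - \frac{i \sqrt{46}}{2}$)
$\frac{-44212 + P{\left(h{\left(6 \right)},84 \right)}}{-14733 - 36528} = \frac{-44212 - \frac{i \sqrt{46}}{2}}{-14733 - 36528} = \frac{-44212 - \frac{i \sqrt{46}}{2}}{-51261} = \left(-44212 - \frac{i \sqrt{46}}{2}\right) \left(- \frac{1}{51261}\right) = \frac{6316}{7323} + \frac{i \sqrt{46}}{102522}$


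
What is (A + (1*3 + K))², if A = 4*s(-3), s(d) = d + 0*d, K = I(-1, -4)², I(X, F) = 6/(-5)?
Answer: 35721/625 ≈ 57.154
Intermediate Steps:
I(X, F) = -6/5 (I(X, F) = 6*(-⅕) = -6/5)
K = 36/25 (K = (-6/5)² = 36/25 ≈ 1.4400)
s(d) = d (s(d) = d + 0 = d)
A = -12 (A = 4*(-3) = -12)
(A + (1*3 + K))² = (-12 + (1*3 + 36/25))² = (-12 + (3 + 36/25))² = (-12 + 111/25)² = (-189/25)² = 35721/625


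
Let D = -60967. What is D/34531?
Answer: -60967/34531 ≈ -1.7656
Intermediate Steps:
D/34531 = -60967/34531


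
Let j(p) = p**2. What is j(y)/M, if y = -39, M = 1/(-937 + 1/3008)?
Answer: -4286930895/3008 ≈ -1.4252e+6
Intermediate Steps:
M = -3008/2818495 (M = 1/(-937 + 1/3008) = 1/(-2818495/3008) = -3008/2818495 ≈ -0.0010672)
j(y)/M = (-39)**2/(-3008/2818495) = 1521*(-2818495/3008) = -4286930895/3008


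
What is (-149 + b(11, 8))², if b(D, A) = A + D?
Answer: 16900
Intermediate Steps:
(-149 + b(11, 8))² = (-149 + (8 + 11))² = (-149 + 19)² = (-130)² = 16900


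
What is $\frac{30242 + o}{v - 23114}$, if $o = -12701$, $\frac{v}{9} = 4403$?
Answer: $\frac{17541}{16513} \approx 1.0623$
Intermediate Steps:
$v = 39627$ ($v = 9 \cdot 4403 = 39627$)
$\frac{30242 + o}{v - 23114} = \frac{30242 - 12701}{39627 - 23114} = \frac{17541}{16513}$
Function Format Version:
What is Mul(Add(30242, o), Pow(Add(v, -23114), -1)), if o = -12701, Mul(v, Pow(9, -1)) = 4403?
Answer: Rational(17541, 16513) ≈ 1.0623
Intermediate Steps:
v = 39627 (v = Mul(9, 4403) = 39627)
Mul(Add(30242, o), Pow(Add(v, -23114), -1)) = Mul(Add(30242, -12701), Pow(Add(39627, -23114), -1)) = Mul(17541, Pow(16513, -1)) = Mul(17541, Rational(1, 16513)) = Rational(17541, 16513)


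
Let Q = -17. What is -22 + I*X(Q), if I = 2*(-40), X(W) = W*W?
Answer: -23142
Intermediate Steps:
X(W) = W²
I = -80
-22 + I*X(Q) = -22 - 80*(-17)² = -22 - 80*289 = -22 - 23120 = -23142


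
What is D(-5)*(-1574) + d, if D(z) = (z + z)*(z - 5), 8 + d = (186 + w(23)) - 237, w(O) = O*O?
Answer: -156930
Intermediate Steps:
w(O) = O²
d = 470 (d = -8 + ((186 + 23²) - 237) = -8 + ((186 + 529) - 237) = -8 + (715 - 237) = -8 + 478 = 470)
D(z) = 2*z*(-5 + z) (D(z) = (2*z)*(-5 + z) = 2*z*(-5 + z))
D(-5)*(-1574) + d = (2*(-5)*(-5 - 5))*(-1574) + 470 = (2*(-5)*(-10))*(-1574) + 470 = 100*(-1574) + 470 = -157400 + 470 = -156930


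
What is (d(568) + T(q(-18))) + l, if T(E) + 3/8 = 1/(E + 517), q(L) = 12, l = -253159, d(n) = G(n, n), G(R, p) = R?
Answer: -1068966691/4232 ≈ -2.5259e+5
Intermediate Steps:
d(n) = n
T(E) = -3/8 + 1/(517 + E) (T(E) = -3/8 + 1/(E + 517) = -3/8 + 1/(517 + E))
(d(568) + T(q(-18))) + l = (568 + (-1543 - 3*12)/(8*(517 + 12))) - 253159 = (568 + (⅛)*(-1543 - 36)/529) - 253159 = (568 + (⅛)*(1/529)*(-1579)) - 253159 = (568 - 1579/4232) - 253159 = 2402197/4232 - 253159 = -1068966691/4232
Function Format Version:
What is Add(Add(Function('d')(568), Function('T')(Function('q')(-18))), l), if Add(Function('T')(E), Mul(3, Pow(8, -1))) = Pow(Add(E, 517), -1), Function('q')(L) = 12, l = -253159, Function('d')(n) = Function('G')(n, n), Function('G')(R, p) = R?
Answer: Rational(-1068966691, 4232) ≈ -2.5259e+5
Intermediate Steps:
Function('d')(n) = n
Function('T')(E) = Add(Rational(-3, 8), Pow(Add(517, E), -1)) (Function('T')(E) = Add(Rational(-3, 8), Pow(Add(E, 517), -1)) = Add(Rational(-3, 8), Pow(Add(517, E), -1)))
Add(Add(Function('d')(568), Function('T')(Function('q')(-18))), l) = Add(Add(568, Mul(Rational(1, 8), Pow(Add(517, 12), -1), Add(-1543, Mul(-3, 12)))), -253159) = Add(Add(568, Mul(Rational(1, 8), Pow(529, -1), Add(-1543, -36))), -253159) = Add(Add(568, Mul(Rational(1, 8), Rational(1, 529), -1579)), -253159) = Add(Add(568, Rational(-1579, 4232)), -253159) = Add(Rational(2402197, 4232), -253159) = Rational(-1068966691, 4232)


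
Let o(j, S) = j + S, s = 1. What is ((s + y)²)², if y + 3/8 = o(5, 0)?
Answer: 4100625/4096 ≈ 1001.1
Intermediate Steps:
o(j, S) = S + j
y = 37/8 (y = -3/8 + (0 + 5) = -3/8 + 5 = 37/8 ≈ 4.6250)
((s + y)²)² = ((1 + 37/8)²)² = ((45/8)²)² = (2025/64)² = 4100625/4096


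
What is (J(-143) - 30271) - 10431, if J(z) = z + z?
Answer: -40988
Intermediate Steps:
J(z) = 2*z
(J(-143) - 30271) - 10431 = (2*(-143) - 30271) - 10431 = (-286 - 30271) - 10431 = -30557 - 10431 = -40988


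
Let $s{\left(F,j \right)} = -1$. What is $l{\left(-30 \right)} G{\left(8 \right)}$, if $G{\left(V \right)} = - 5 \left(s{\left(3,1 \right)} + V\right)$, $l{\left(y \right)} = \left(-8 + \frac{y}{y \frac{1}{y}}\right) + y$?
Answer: $2380$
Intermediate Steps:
$l{\left(y \right)} = -8 + 2 y$ ($l{\left(y \right)} = \left(-8 + \frac{y}{1}\right) + y = \left(-8 + y 1\right) + y = \left(-8 + y\right) + y = -8 + 2 y$)
$G{\left(V \right)} = 5 - 5 V$ ($G{\left(V \right)} = - 5 \left(-1 + V\right) = 5 - 5 V$)
$l{\left(-30 \right)} G{\left(8 \right)} = \left(-8 + 2 \left(-30\right)\right) \left(5 - 40\right) = \left(-8 - 60\right) \left(5 - 40\right) = \left(-68\right) \left(-35\right) = 2380$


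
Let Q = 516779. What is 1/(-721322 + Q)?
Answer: -1/204543 ≈ -4.8889e-6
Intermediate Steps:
1/(-721322 + Q) = 1/(-721322 + 516779) = 1/(-204543) = -1/204543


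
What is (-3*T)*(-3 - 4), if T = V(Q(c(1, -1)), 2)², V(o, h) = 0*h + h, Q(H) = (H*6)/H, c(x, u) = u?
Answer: 84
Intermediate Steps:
Q(H) = 6 (Q(H) = (6*H)/H = 6)
V(o, h) = h (V(o, h) = 0 + h = h)
T = 4 (T = 2² = 4)
(-3*T)*(-3 - 4) = (-3*4)*(-3 - 4) = -12*(-7) = 84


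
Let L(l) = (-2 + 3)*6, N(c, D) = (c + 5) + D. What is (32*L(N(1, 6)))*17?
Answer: 3264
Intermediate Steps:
N(c, D) = 5 + D + c (N(c, D) = (5 + c) + D = 5 + D + c)
L(l) = 6 (L(l) = 1*6 = 6)
(32*L(N(1, 6)))*17 = (32*6)*17 = 192*17 = 3264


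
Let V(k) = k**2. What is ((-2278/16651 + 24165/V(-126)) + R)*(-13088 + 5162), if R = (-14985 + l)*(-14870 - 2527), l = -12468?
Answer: -6177100102234441369/1631798 ≈ -3.7855e+12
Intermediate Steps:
R = 477599841 (R = (-14985 - 12468)*(-14870 - 2527) = -27453*(-17397) = 477599841)
((-2278/16651 + 24165/V(-126)) + R)*(-13088 + 5162) = ((-2278/16651 + 24165/((-126)**2)) + 477599841)*(-13088 + 5162) = ((-2278*1/16651 + 24165/15876) + 477599841)*(-7926) = ((-2278/16651 + 24165*(1/15876)) + 477599841)*(-7926) = ((-2278/16651 + 895/588) + 477599841)*(-7926) = (13563181/9790788 + 477599841)*(-7926) = (4676078805627889/9790788)*(-7926) = -6177100102234441369/1631798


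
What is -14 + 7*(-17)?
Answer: -133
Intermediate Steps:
-14 + 7*(-17) = -14 - 119 = -133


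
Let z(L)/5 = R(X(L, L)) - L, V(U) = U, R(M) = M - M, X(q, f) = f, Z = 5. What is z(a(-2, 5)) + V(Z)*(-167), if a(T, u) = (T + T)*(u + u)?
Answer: -635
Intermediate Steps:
a(T, u) = 4*T*u (a(T, u) = (2*T)*(2*u) = 4*T*u)
R(M) = 0
z(L) = -5*L (z(L) = 5*(0 - L) = 5*(-L) = -5*L)
z(a(-2, 5)) + V(Z)*(-167) = -20*(-2)*5 + 5*(-167) = -5*(-40) - 835 = 200 - 835 = -635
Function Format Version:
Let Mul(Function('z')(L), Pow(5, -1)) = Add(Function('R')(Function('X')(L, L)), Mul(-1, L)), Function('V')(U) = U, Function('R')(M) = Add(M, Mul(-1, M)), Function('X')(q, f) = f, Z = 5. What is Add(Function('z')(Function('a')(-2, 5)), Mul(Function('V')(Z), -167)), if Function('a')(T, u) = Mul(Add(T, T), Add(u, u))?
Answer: -635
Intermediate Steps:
Function('a')(T, u) = Mul(4, T, u) (Function('a')(T, u) = Mul(Mul(2, T), Mul(2, u)) = Mul(4, T, u))
Function('R')(M) = 0
Function('z')(L) = Mul(-5, L) (Function('z')(L) = Mul(5, Add(0, Mul(-1, L))) = Mul(5, Mul(-1, L)) = Mul(-5, L))
Add(Function('z')(Function('a')(-2, 5)), Mul(Function('V')(Z), -167)) = Add(Mul(-5, Mul(4, -2, 5)), Mul(5, -167)) = Add(Mul(-5, -40), -835) = Add(200, -835) = -635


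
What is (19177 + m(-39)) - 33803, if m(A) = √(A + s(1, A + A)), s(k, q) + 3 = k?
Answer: -14626 + I*√41 ≈ -14626.0 + 6.4031*I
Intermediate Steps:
s(k, q) = -3 + k
m(A) = √(-2 + A) (m(A) = √(A + (-3 + 1)) = √(A - 2) = √(-2 + A))
(19177 + m(-39)) - 33803 = (19177 + √(-2 - 39)) - 33803 = (19177 + √(-41)) - 33803 = (19177 + I*√41) - 33803 = -14626 + I*√41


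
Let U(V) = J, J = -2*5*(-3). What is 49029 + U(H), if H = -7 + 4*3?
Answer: 49059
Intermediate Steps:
J = 30 (J = -10*(-3) = 30)
H = 5 (H = -7 + 12 = 5)
U(V) = 30
49029 + U(H) = 49029 + 30 = 49059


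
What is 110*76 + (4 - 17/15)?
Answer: 125443/15 ≈ 8362.9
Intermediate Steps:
110*76 + (4 - 17/15) = 8360 + (4 - 17*1/15) = 8360 + (4 - 17/15) = 8360 + 43/15 = 125443/15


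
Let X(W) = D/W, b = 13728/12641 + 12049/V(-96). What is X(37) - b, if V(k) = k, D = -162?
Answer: 5390167445/44900832 ≈ 120.05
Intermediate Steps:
b = -150993521/1213536 (b = 13728/12641 + 12049/(-96) = 13728*(1/12641) + 12049*(-1/96) = 13728/12641 - 12049/96 = -150993521/1213536 ≈ -124.42)
X(W) = -162/W
X(37) - b = -162/37 - 1*(-150993521/1213536) = -162*1/37 + 150993521/1213536 = -162/37 + 150993521/1213536 = 5390167445/44900832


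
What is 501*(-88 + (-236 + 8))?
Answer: -158316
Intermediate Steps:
501*(-88 + (-236 + 8)) = 501*(-88 - 228) = 501*(-316) = -158316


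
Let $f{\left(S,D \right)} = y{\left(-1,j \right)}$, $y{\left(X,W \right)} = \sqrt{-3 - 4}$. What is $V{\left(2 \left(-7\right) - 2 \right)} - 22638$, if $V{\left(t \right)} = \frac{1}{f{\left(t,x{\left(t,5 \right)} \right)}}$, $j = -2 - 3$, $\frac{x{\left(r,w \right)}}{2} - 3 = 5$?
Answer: $-22638 - \frac{i \sqrt{7}}{7} \approx -22638.0 - 0.37796 i$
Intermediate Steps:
$x{\left(r,w \right)} = 16$ ($x{\left(r,w \right)} = 6 + 2 \cdot 5 = 6 + 10 = 16$)
$j = -5$ ($j = -2 - 3 = -5$)
$y{\left(X,W \right)} = i \sqrt{7}$ ($y{\left(X,W \right)} = \sqrt{-7} = i \sqrt{7}$)
$f{\left(S,D \right)} = i \sqrt{7}$
$V{\left(t \right)} = - \frac{i \sqrt{7}}{7}$ ($V{\left(t \right)} = \frac{1}{i \sqrt{7}} = - \frac{i \sqrt{7}}{7}$)
$V{\left(2 \left(-7\right) - 2 \right)} - 22638 = - \frac{i \sqrt{7}}{7} - 22638 = -22638 - \frac{i \sqrt{7}}{7}$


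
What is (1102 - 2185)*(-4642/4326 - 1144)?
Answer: 894122273/721 ≈ 1.2401e+6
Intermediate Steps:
(1102 - 2185)*(-4642/4326 - 1144) = -1083*(-4642*1/4326 - 1144) = -1083*(-2321/2163 - 1144) = -1083*(-2476793/2163) = 894122273/721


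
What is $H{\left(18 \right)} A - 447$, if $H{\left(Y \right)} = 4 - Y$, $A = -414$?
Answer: $5349$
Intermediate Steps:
$H{\left(18 \right)} A - 447 = \left(4 - 18\right) \left(-414\right) - 447 = \left(-14\right) \left(-414\right) - 447 = 5796 - 447 = 5349$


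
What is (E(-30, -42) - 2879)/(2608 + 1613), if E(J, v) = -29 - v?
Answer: -2866/4221 ≈ -0.67899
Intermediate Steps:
(E(-30, -42) - 2879)/(2608 + 1613) = ((-29 - 1*(-42)) - 2879)/(2608 + 1613) = ((-29 + 42) - 2879)/4221 = (13 - 2879)*(1/4221) = -2866*1/4221 = -2866/4221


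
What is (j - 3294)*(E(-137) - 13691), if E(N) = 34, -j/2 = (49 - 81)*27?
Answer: 21386862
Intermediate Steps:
j = 1728 (j = -2*(49 - 81)*27 = -(-64)*27 = -2*(-864) = 1728)
(j - 3294)*(E(-137) - 13691) = (1728 - 3294)*(34 - 13691) = -1566*(-13657) = 21386862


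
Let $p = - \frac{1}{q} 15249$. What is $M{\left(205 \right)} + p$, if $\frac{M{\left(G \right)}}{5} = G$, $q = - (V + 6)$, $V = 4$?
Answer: $\frac{25499}{10} \approx 2549.9$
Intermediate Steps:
$q = -10$ ($q = - (4 + 6) = \left(-1\right) 10 = -10$)
$M{\left(G \right)} = 5 G$
$p = \frac{15249}{10}$ ($p = - \frac{1}{-10} \cdot 15249 = \left(-1\right) \left(- \frac{1}{10}\right) 15249 = \frac{1}{10} \cdot 15249 = \frac{15249}{10} \approx 1524.9$)
$M{\left(205 \right)} + p = 5 \cdot 205 + \frac{15249}{10} = 1025 + \frac{15249}{10} = \frac{25499}{10}$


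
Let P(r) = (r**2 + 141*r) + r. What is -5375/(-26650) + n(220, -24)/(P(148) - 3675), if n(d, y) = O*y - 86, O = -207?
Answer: 13641887/41835170 ≈ 0.32609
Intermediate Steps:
P(r) = r**2 + 142*r
n(d, y) = -86 - 207*y (n(d, y) = -207*y - 86 = -86 - 207*y)
-5375/(-26650) + n(220, -24)/(P(148) - 3675) = -5375/(-26650) + (-86 - 207*(-24))/(148*(142 + 148) - 3675) = -5375*(-1/26650) + (-86 + 4968)/(148*290 - 3675) = 215/1066 + 4882/(42920 - 3675) = 215/1066 + 4882/39245 = 13641887/41835170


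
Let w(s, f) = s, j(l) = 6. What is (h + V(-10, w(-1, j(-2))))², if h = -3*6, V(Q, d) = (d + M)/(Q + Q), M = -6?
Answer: 124609/400 ≈ 311.52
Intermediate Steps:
V(Q, d) = (-6 + d)/(2*Q) (V(Q, d) = (d - 6)/(Q + Q) = (-6 + d)/((2*Q)) = (-6 + d)*(1/(2*Q)) = (-6 + d)/(2*Q))
h = -18
(h + V(-10, w(-1, j(-2))))² = (-18 + (½)*(-6 - 1)/(-10))² = (-18 + (½)*(-⅒)*(-7))² = (-18 + 7/20)² = (-353/20)² = 124609/400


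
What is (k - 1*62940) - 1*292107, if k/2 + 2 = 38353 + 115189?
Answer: -47967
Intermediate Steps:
k = 307080 (k = -4 + 2*(38353 + 115189) = -4 + 2*153542 = -4 + 307084 = 307080)
(k - 1*62940) - 1*292107 = (307080 - 1*62940) - 1*292107 = (307080 - 62940) - 292107 = 244140 - 292107 = -47967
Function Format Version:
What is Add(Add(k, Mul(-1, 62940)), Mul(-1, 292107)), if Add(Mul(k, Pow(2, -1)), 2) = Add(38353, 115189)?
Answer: -47967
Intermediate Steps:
k = 307080 (k = Add(-4, Mul(2, Add(38353, 115189))) = Add(-4, Mul(2, 153542)) = Add(-4, 307084) = 307080)
Add(Add(k, Mul(-1, 62940)), Mul(-1, 292107)) = Add(Add(307080, Mul(-1, 62940)), Mul(-1, 292107)) = Add(Add(307080, -62940), -292107) = Add(244140, -292107) = -47967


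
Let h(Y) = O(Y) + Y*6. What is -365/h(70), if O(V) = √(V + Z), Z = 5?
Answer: -2044/2351 + 73*√3/7053 ≈ -0.85149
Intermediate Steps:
O(V) = √(5 + V) (O(V) = √(V + 5) = √(5 + V))
h(Y) = √(5 + Y) + 6*Y (h(Y) = √(5 + Y) + Y*6 = √(5 + Y) + 6*Y)
-365/h(70) = -365/(√(5 + 70) + 6*70) = -365/(√75 + 420) = -365/(5*√3 + 420) = -365/(420 + 5*√3)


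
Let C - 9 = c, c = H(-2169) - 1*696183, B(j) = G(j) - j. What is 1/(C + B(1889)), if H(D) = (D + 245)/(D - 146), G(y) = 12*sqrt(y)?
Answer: -1247024075705/870499845023615547 - 21436900*sqrt(1889)/870499845023615547 ≈ -1.4336e-6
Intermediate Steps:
B(j) = -j + 12*sqrt(j) (B(j) = 12*sqrt(j) - j = -j + 12*sqrt(j))
H(D) = (245 + D)/(-146 + D)
c = -1611661721/2315 (c = (245 - 2169)/(-146 - 2169) - 1*696183 = -1924/(-2315) - 696183 = -1/2315*(-1924) - 696183 = 1924/2315 - 696183 = -1611661721/2315 ≈ -6.9618e+5)
C = -1611640886/2315 (C = 9 - 1611661721/2315 = -1611640886/2315 ≈ -6.9617e+5)
1/(C + B(1889)) = 1/(-1611640886/2315 + (-1*1889 + 12*sqrt(1889))) = 1/(-1611640886/2315 + (-1889 + 12*sqrt(1889))) = 1/(-1616013921/2315 + 12*sqrt(1889))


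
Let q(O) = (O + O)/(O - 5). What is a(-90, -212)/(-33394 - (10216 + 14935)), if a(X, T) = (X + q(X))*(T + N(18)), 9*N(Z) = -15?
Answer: -39742/123595 ≈ -0.32155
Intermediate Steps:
N(Z) = -5/3 (N(Z) = (⅑)*(-15) = -5/3)
q(O) = 2*O/(-5 + O) (q(O) = (2*O)/(-5 + O) = 2*O/(-5 + O))
a(X, T) = (-5/3 + T)*(X + 2*X/(-5 + X)) (a(X, T) = (X + 2*X/(-5 + X))*(T - 5/3) = (X + 2*X/(-5 + X))*(-5/3 + T) = (-5/3 + T)*(X + 2*X/(-5 + X)))
a(-90, -212)/(-33394 - (10216 + 14935)) = ((⅓)*(-90)*(-10 + 6*(-212) + (-5 - 90)*(-5 + 3*(-212)))/(-5 - 90))/(-33394 - (10216 + 14935)) = ((⅓)*(-90)*(-10 - 1272 - 95*(-5 - 636))/(-95))/(-33394 - 1*25151) = ((⅓)*(-90)*(-1/95)*(-10 - 1272 - 95*(-641)))/(-33394 - 25151) = ((⅓)*(-90)*(-1/95)*(-10 - 1272 + 60895))/(-58545) = ((⅓)*(-90)*(-1/95)*59613)*(-1/58545) = (357678/19)*(-1/58545) = -39742/123595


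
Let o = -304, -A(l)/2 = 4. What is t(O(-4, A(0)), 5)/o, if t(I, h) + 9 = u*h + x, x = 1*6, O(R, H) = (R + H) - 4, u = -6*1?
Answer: 33/304 ≈ 0.10855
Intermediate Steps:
A(l) = -8 (A(l) = -2*4 = -8)
u = -6
O(R, H) = -4 + H + R (O(R, H) = (H + R) - 4 = -4 + H + R)
x = 6
t(I, h) = -3 - 6*h (t(I, h) = -9 + (-6*h + 6) = -9 + (6 - 6*h) = -3 - 6*h)
t(O(-4, A(0)), 5)/o = (-3 - 6*5)/(-304) = (-3 - 30)*(-1/304) = -33*(-1/304) = 33/304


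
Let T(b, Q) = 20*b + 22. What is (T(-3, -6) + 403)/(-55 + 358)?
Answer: 365/303 ≈ 1.2046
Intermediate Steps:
T(b, Q) = 22 + 20*b
(T(-3, -6) + 403)/(-55 + 358) = ((22 + 20*(-3)) + 403)/(-55 + 358) = ((22 - 60) + 403)/303 = (-38 + 403)*(1/303) = 365*(1/303) = 365/303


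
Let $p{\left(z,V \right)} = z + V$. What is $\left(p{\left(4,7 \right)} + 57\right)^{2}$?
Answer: $4624$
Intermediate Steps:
$p{\left(z,V \right)} = V + z$
$\left(p{\left(4,7 \right)} + 57\right)^{2} = \left(\left(7 + 4\right) + 57\right)^{2} = \left(11 + 57\right)^{2} = 68^{2} = 4624$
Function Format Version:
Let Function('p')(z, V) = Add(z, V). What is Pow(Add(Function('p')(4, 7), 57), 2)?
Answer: 4624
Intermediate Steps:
Function('p')(z, V) = Add(V, z)
Pow(Add(Function('p')(4, 7), 57), 2) = Pow(Add(Add(7, 4), 57), 2) = Pow(Add(11, 57), 2) = Pow(68, 2) = 4624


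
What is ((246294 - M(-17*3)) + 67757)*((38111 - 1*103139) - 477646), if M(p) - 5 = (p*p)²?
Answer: 3500874088470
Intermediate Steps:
M(p) = 5 + p⁴ (M(p) = 5 + (p*p)² = 5 + (p²)² = 5 + p⁴)
((246294 - M(-17*3)) + 67757)*((38111 - 1*103139) - 477646) = ((246294 - (5 + (-17*3)⁴)) + 67757)*((38111 - 1*103139) - 477646) = ((246294 - (5 + (-51)⁴)) + 67757)*((38111 - 103139) - 477646) = ((246294 - (5 + 6765201)) + 67757)*(-65028 - 477646) = ((246294 - 1*6765206) + 67757)*(-542674) = ((246294 - 6765206) + 67757)*(-542674) = (-6518912 + 67757)*(-542674) = -6451155*(-542674) = 3500874088470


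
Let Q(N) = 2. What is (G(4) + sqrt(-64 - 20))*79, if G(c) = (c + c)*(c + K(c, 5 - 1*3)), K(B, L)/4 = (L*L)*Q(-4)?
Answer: 22752 + 158*I*sqrt(21) ≈ 22752.0 + 724.05*I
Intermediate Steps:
K(B, L) = 8*L**2 (K(B, L) = 4*((L*L)*2) = 4*(L**2*2) = 4*(2*L**2) = 8*L**2)
G(c) = 2*c*(32 + c) (G(c) = (c + c)*(c + 8*(5 - 1*3)**2) = (2*c)*(c + 8*(5 - 3)**2) = (2*c)*(c + 8*2**2) = (2*c)*(c + 8*4) = (2*c)*(c + 32) = (2*c)*(32 + c) = 2*c*(32 + c))
(G(4) + sqrt(-64 - 20))*79 = (2*4*(32 + 4) + sqrt(-64 - 20))*79 = (2*4*36 + sqrt(-84))*79 = (288 + 2*I*sqrt(21))*79 = 22752 + 158*I*sqrt(21)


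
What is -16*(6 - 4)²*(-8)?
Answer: 512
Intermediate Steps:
-16*(6 - 4)²*(-8) = -16*2²*(-8) = -16*4*(-8) = -64*(-8) = 512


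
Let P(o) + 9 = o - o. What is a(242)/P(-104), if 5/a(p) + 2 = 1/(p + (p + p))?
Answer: 1210/4353 ≈ 0.27797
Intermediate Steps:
P(o) = -9 (P(o) = -9 + (o - o) = -9 + 0 = -9)
a(p) = 5/(-2 + 1/(3*p)) (a(p) = 5/(-2 + 1/(p + (p + p))) = 5/(-2 + 1/(p + 2*p)) = 5/(-2 + 1/(3*p)))
a(242)/P(-104) = -15*242/(-1 + 6*242)/(-9) = -15*242/(-1 + 1452)*(-1/9) = -15*242/1451*(-1/9) = -15*242*1/1451*(-1/9) = -3630/1451*(-1/9) = 1210/4353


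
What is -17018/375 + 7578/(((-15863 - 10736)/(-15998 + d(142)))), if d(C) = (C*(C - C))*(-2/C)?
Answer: 45009654718/9974625 ≈ 4512.4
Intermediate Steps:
d(C) = 0 (d(C) = (C*0)*(-2/C) = 0*(-2/C) = 0)
-17018/375 + 7578/(((-15863 - 10736)/(-15998 + d(142)))) = -17018/375 + 7578/(((-15863 - 10736)/(-15998 + 0))) = -17018*1/375 + 7578/((-26599/(-15998))) = -17018/375 + 7578/((-26599*(-1/15998))) = -17018/375 + 7578/(26599/15998) = -17018/375 + 7578*(15998/26599) = -17018/375 + 121232844/26599 = 45009654718/9974625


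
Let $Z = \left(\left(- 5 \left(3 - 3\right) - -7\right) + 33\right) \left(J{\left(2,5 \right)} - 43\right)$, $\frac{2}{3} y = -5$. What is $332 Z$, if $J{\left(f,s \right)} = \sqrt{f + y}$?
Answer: $-571040 + 6640 i \sqrt{22} \approx -5.7104 \cdot 10^{5} + 31144.0 i$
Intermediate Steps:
$y = - \frac{15}{2}$ ($y = \frac{3}{2} \left(-5\right) = - \frac{15}{2} \approx -7.5$)
$J{\left(f,s \right)} = \sqrt{- \frac{15}{2} + f}$ ($J{\left(f,s \right)} = \sqrt{f - \frac{15}{2}} = \sqrt{- \frac{15}{2} + f}$)
$Z = -1720 + 20 i \sqrt{22}$ ($Z = \left(\left(- 5 \left(3 - 3\right) - -7\right) + 33\right) \left(\frac{\sqrt{-30 + 4 \cdot 2}}{2} - 43\right) = \left(\left(\left(-5\right) 0 + 7\right) + 33\right) \left(\frac{\sqrt{-30 + 8}}{2} - 43\right) = \left(\left(0 + 7\right) + 33\right) \left(\frac{\sqrt{-22}}{2} - 43\right) = \left(7 + 33\right) \left(\frac{i \sqrt{22}}{2} - 43\right) = 40 \left(\frac{i \sqrt{22}}{2} - 43\right) = 40 \left(-43 + \frac{i \sqrt{22}}{2}\right) = -1720 + 20 i \sqrt{22} \approx -1720.0 + 93.808 i$)
$332 Z = 332 \left(-1720 + 20 i \sqrt{22}\right) = -571040 + 6640 i \sqrt{22}$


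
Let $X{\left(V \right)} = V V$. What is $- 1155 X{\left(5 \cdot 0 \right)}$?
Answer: $0$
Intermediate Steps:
$X{\left(V \right)} = V^{2}$
$- 1155 X{\left(5 \cdot 0 \right)} = - 1155 \left(5 \cdot 0\right)^{2} = - 1155 \cdot 0^{2} = \left(-1155\right) 0 = 0$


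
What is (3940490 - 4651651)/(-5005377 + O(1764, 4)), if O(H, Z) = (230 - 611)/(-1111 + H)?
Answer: 27316949/192265386 ≈ 0.14208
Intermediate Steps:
O(H, Z) = -381/(-1111 + H)
(3940490 - 4651651)/(-5005377 + O(1764, 4)) = (3940490 - 4651651)/(-5005377 - 381/(-1111 + 1764)) = -711161/(-5005377 - 381/653) = -711161/(-3268511562/653) = -711161*(-653/3268511562) = 27316949/192265386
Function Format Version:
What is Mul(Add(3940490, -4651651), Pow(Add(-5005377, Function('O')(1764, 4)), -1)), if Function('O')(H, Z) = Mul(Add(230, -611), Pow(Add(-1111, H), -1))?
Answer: Rational(27316949, 192265386) ≈ 0.14208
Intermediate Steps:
Function('O')(H, Z) = Mul(-381, Pow(Add(-1111, H), -1))
Mul(Add(3940490, -4651651), Pow(Add(-5005377, Function('O')(1764, 4)), -1)) = Mul(Add(3940490, -4651651), Pow(Add(-5005377, Mul(-381, Pow(Add(-1111, 1764), -1))), -1)) = Mul(-711161, Pow(Add(-5005377, Mul(-381, Pow(653, -1))), -1)) = Mul(-711161, Pow(Add(-5005377, Mul(-381, Rational(1, 653))), -1)) = Mul(-711161, Pow(Add(-5005377, Rational(-381, 653)), -1)) = Mul(-711161, Pow(Rational(-3268511562, 653), -1)) = Mul(-711161, Rational(-653, 3268511562)) = Rational(27316949, 192265386)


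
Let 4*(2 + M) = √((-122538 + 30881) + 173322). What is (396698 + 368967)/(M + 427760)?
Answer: 5240309265120/2927630423359 - 3062660*√81665/2927630423359 ≈ 1.7896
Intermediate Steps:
M = -2 + √81665/4 (M = -2 + √((-122538 + 30881) + 173322)/4 = -2 + √(-91657 + 173322)/4 = -2 + √81665/4 ≈ 69.443)
(396698 + 368967)/(M + 427760) = (396698 + 368967)/((-2 + √81665/4) + 427760) = 765665/(427758 + √81665/4)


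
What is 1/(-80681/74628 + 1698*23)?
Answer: 74628/2914441231 ≈ 2.5606e-5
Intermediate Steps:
1/(-80681/74628 + 1698*23) = 1/(-80681*1/74628 + 39054) = 1/(-80681/74628 + 39054) = 1/(2914441231/74628) = 74628/2914441231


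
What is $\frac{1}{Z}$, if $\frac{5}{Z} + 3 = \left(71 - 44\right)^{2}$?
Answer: $\frac{726}{5} \approx 145.2$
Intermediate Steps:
$Z = \frac{5}{726}$ ($Z = \frac{5}{-3 + \left(71 - 44\right)^{2}} = \frac{5}{-3 + 27^{2}} = \frac{5}{-3 + 729} = \frac{5}{726} \approx 0.006887$)
$\frac{1}{Z} = \frac{1}{\frac{5}{726}} = \frac{726}{5}$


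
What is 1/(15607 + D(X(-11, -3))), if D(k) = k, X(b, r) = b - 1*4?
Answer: 1/15592 ≈ 6.4135e-5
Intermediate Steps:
X(b, r) = -4 + b (X(b, r) = b - 4 = -4 + b)
1/(15607 + D(X(-11, -3))) = 1/(15607 + (-4 - 11)) = 1/(15607 - 15) = 1/15592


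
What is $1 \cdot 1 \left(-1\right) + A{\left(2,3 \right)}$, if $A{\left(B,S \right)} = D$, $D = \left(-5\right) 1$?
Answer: $-6$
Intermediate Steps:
$D = -5$
$A{\left(B,S \right)} = -5$
$1 \cdot 1 \left(-1\right) + A{\left(2,3 \right)} = 1 \cdot 1 \left(-1\right) - 5 = 1 \left(-1\right) - 5 = -1 - 5 = -6$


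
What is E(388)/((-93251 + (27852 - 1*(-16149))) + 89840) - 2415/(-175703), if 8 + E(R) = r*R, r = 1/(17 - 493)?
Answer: 1043694973/77152944330 ≈ 0.013528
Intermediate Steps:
r = -1/476 (r = 1/(-476) = -1/476 ≈ -0.0021008)
E(R) = -8 - R/476
E(388)/((-93251 + (27852 - 1*(-16149))) + 89840) - 2415/(-175703) = (-8 - 1/476*388)/((-93251 + (27852 - 1*(-16149))) + 89840) - 2415/(-175703) = (-8 - 97/119)/((-93251 + (27852 + 16149)) + 89840) - 2415*(-1/175703) = -1049/(119*((-93251 + 44001) + 89840)) + 2415/175703 = -1049/(119*(-49250 + 89840)) + 2415/175703 = -1049/119/40590 + 2415/175703 = -1049/119*1/40590 + 2415/175703 = -1049/4830210 + 2415/175703 = 1043694973/77152944330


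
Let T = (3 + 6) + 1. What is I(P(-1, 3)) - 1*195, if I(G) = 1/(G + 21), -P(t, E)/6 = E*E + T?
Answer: -18136/93 ≈ -195.01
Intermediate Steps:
T = 10 (T = 9 + 1 = 10)
P(t, E) = -60 - 6*E**2 (P(t, E) = -6*(E*E + 10) = -6*(E**2 + 10) = -6*(10 + E**2) = -60 - 6*E**2)
I(G) = 1/(21 + G)
I(P(-1, 3)) - 1*195 = 1/(21 + (-60 - 6*3**2)) - 1*195 = 1/(21 + (-60 - 6*9)) - 195 = 1/(21 + (-60 - 54)) - 195 = 1/(21 - 114) - 195 = 1/(-93) - 195 = -1/93 - 195 = -18136/93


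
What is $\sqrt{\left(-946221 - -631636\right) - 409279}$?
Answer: $2 i \sqrt{180966} \approx 850.8 i$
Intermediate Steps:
$\sqrt{\left(-946221 - -631636\right) - 409279} = \sqrt{\left(-946221 + 631636\right) - 409279} = \sqrt{-314585 - 409279} = \sqrt{-723864} = 2 i \sqrt{180966}$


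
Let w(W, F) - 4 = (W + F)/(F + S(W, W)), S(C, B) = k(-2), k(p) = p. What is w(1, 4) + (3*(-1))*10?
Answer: -47/2 ≈ -23.500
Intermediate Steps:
S(C, B) = -2
w(W, F) = 4 + (F + W)/(-2 + F) (w(W, F) = 4 + (W + F)/(F - 2) = 4 + (F + W)/(-2 + F))
w(1, 4) + (3*(-1))*10 = (-8 + 1 + 5*4)/(-2 + 4) + (3*(-1))*10 = (-8 + 1 + 20)/2 - 3*10 = (½)*13 - 30 = 13/2 - 30 = -47/2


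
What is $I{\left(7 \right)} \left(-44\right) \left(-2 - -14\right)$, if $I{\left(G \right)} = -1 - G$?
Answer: $4224$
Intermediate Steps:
$I{\left(7 \right)} \left(-44\right) \left(-2 - -14\right) = \left(-1 - 7\right) \left(-44\right) \left(-2 - -14\right) = \left(-1 - 7\right) \left(-44\right) \left(-2 + 14\right) = \left(-8\right) \left(-44\right) 12 = 352 \cdot 12 = 4224$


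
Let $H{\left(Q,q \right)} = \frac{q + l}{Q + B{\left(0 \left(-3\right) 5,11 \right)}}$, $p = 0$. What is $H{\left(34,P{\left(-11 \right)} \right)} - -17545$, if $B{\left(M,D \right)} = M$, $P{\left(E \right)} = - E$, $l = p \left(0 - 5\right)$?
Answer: $\frac{596541}{34} \approx 17545.0$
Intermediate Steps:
$l = 0$ ($l = 0 \left(0 - 5\right) = 0 \left(-5\right) = 0$)
$H{\left(Q,q \right)} = \frac{q}{Q}$ ($H{\left(Q,q \right)} = \frac{q + 0}{Q + 0 \left(-3\right) 5} = \frac{q}{Q + 0 \cdot 5} = \frac{q}{Q + 0} = \frac{q}{Q}$)
$H{\left(34,P{\left(-11 \right)} \right)} - -17545 = \frac{\left(-1\right) \left(-11\right)}{34} - -17545 = 11 \cdot \frac{1}{34} + 17545 = \frac{11}{34} + 17545 = \frac{596541}{34}$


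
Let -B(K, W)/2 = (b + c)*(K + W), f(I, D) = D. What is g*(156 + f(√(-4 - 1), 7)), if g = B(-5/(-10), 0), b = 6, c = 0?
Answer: -978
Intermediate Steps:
B(K, W) = -12*K - 12*W (B(K, W) = -2*(6 + 0)*(K + W) = -12*(K + W) = -2*(6*K + 6*W) = -12*K - 12*W)
g = -6 (g = -(-60)/(-10) - 12*0 = -(-60)*(-1)/10 + 0 = -12*½ + 0 = -6 + 0 = -6)
g*(156 + f(√(-4 - 1), 7)) = -6*(156 + 7) = -6*163 = -978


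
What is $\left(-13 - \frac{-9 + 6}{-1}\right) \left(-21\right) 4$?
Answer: $1344$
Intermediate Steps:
$\left(-13 - \frac{-9 + 6}{-1}\right) \left(-21\right) 4 = \left(-13 - \left(-3\right) \left(-1\right)\right) \left(-21\right) 4 = \left(-13 - 3\right) \left(-21\right) 4 = \left(-16\right) \left(-21\right) 4 = 336 \cdot 4 = 1344$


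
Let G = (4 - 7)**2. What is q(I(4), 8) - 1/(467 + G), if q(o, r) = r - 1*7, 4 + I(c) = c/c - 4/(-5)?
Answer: 475/476 ≈ 0.99790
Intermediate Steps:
I(c) = -11/5 (I(c) = -4 + (c/c - 4/(-5)) = -4 + (1 - 4*(-1/5)) = -4 + (1 + 4/5) = -4 + 9/5 = -11/5)
G = 9 (G = (-3)**2 = 9)
q(o, r) = -7 + r (q(o, r) = r - 7 = -7 + r)
q(I(4), 8) - 1/(467 + G) = (-7 + 8) - 1/(467 + 9) = 1 - 1/476 = 475/476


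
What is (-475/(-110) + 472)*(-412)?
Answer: -2158674/11 ≈ -1.9624e+5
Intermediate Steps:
(-475/(-110) + 472)*(-412) = (-475*(-1/110) + 472)*(-412) = (95/22 + 472)*(-412) = (10479/22)*(-412) = -2158674/11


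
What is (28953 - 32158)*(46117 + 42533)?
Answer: -284123250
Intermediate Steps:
(28953 - 32158)*(46117 + 42533) = -3205*88650 = -284123250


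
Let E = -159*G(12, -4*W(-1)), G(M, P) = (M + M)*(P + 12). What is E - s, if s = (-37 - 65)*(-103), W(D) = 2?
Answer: -25770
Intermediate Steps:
G(M, P) = 2*M*(12 + P) (G(M, P) = (2*M)*(12 + P) = 2*M*(12 + P))
s = 10506 (s = -102*(-103) = 10506)
E = -15264 (E = -318*12*(12 - 4*2) = -318*12*(12 - 8) = -318*12*4 = -159*96 = -15264)
E - s = -15264 - 1*10506 = -15264 - 10506 = -25770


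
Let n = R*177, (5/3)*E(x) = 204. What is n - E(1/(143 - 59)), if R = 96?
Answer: 84348/5 ≈ 16870.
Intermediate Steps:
E(x) = 612/5 (E(x) = (⅗)*204 = 612/5)
n = 16992 (n = 96*177 = 16992)
n - E(1/(143 - 59)) = 16992 - 1*612/5 = 16992 - 612/5 = 84348/5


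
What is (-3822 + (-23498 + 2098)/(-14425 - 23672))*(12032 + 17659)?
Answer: -480286016866/4233 ≈ -1.1346e+8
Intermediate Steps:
(-3822 + (-23498 + 2098)/(-14425 - 23672))*(12032 + 17659) = (-3822 - 21400/(-38097))*29691 = (-3822 - 21400*(-1/38097))*29691 = (-3822 + 21400/38097)*29691 = -145585334/38097*29691 = -480286016866/4233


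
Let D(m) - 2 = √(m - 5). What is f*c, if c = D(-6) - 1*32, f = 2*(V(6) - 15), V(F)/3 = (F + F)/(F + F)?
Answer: 720 - 24*I*√11 ≈ 720.0 - 79.599*I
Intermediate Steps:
D(m) = 2 + √(-5 + m) (D(m) = 2 + √(m - 5) = 2 + √(-5 + m))
V(F) = 3 (V(F) = 3*((F + F)/(F + F)) = 3*((2*F)/((2*F))) = 3*((2*F)*(1/(2*F))) = 3*1 = 3)
f = -24 (f = 2*(3 - 15) = 2*(-12) = -24)
c = -30 + I*√11 (c = (2 + √(-5 - 6)) - 1*32 = (2 + √(-11)) - 32 = (2 + I*√11) - 32 = -30 + I*√11 ≈ -30.0 + 3.3166*I)
f*c = -24*(-30 + I*√11) = 720 - 24*I*√11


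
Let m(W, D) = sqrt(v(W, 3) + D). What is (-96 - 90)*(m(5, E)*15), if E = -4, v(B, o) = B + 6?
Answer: -2790*sqrt(7) ≈ -7381.6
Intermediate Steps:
v(B, o) = 6 + B
m(W, D) = sqrt(6 + D + W) (m(W, D) = sqrt((6 + W) + D) = sqrt(6 + D + W))
(-96 - 90)*(m(5, E)*15) = (-96 - 90)*(sqrt(6 - 4 + 5)*15) = -186*sqrt(7)*15 = -2790*sqrt(7)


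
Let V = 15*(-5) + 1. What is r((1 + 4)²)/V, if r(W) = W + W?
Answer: -25/37 ≈ -0.67568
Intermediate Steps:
r(W) = 2*W
V = -74 (V = -75 + 1 = -74)
r((1 + 4)²)/V = (2*(1 + 4)²)/(-74) = (2*5²)*(-1/74) = (2*25)*(-1/74) = 50*(-1/74) = -25/37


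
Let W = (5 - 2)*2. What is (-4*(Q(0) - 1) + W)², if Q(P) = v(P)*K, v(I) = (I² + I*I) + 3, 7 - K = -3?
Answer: 12100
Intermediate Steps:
K = 10 (K = 7 - 1*(-3) = 7 + 3 = 10)
v(I) = 3 + 2*I² (v(I) = (I² + I²) + 3 = 2*I² + 3 = 3 + 2*I²)
Q(P) = 30 + 20*P² (Q(P) = (3 + 2*P²)*10 = 30 + 20*P²)
W = 6 (W = 3*2 = 6)
(-4*(Q(0) - 1) + W)² = (-4*((30 + 20*0²) - 1) + 6)² = (-4*((30 + 20*0) - 1) + 6)² = (-4*((30 + 0) - 1) + 6)² = (-4*(30 - 1) + 6)² = (-4*29 + 6)² = (-116 + 6)² = (-110)² = 12100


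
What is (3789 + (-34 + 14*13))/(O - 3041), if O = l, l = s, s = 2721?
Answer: -3937/320 ≈ -12.303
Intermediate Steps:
l = 2721
O = 2721
(3789 + (-34 + 14*13))/(O - 3041) = (3789 + (-34 + 14*13))/(2721 - 3041) = (3789 + (-34 + 182))/(-320) = (3789 + 148)*(-1/320) = 3937*(-1/320) = -3937/320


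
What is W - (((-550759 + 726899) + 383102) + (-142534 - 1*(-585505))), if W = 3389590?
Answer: 2387377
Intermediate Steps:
W - (((-550759 + 726899) + 383102) + (-142534 - 1*(-585505))) = 3389590 - (((-550759 + 726899) + 383102) + (-142534 - 1*(-585505))) = 3389590 - ((176140 + 383102) + (-142534 + 585505)) = 3389590 - (559242 + 442971) = 3389590 - 1*1002213 = 3389590 - 1002213 = 2387377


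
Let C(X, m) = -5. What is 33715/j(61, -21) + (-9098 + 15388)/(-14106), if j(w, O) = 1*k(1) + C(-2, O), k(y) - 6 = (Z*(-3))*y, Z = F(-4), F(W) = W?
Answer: 237751010/91689 ≈ 2593.0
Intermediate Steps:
Z = -4
k(y) = 6 + 12*y (k(y) = 6 + (-4*(-3))*y = 6 + 12*y)
j(w, O) = 13 (j(w, O) = 1*(6 + 12*1) - 5 = 1*(6 + 12) - 5 = 1*18 - 5 = 18 - 5 = 13)
33715/j(61, -21) + (-9098 + 15388)/(-14106) = 33715/13 + (-9098 + 15388)/(-14106) = 33715*(1/13) + 6290*(-1/14106) = 33715/13 - 3145/7053 = 237751010/91689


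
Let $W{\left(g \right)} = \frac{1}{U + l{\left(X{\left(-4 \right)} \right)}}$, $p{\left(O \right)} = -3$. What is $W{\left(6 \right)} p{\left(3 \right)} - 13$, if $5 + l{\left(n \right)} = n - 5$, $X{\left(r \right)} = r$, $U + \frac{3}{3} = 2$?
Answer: $- \frac{166}{13} \approx -12.769$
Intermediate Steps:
$U = 1$ ($U = -1 + 2 = 1$)
$l{\left(n \right)} = -10 + n$ ($l{\left(n \right)} = -5 + \left(n - 5\right) = -5 + \left(-5 + n\right) = -10 + n$)
$W{\left(g \right)} = - \frac{1}{13}$ ($W{\left(g \right)} = \frac{1}{1 - 14} = \frac{1}{-13} = - \frac{1}{13}$)
$W{\left(6 \right)} p{\left(3 \right)} - 13 = \left(- \frac{1}{13}\right) \left(-3\right) - 13 = \frac{3}{13} - 13 = - \frac{166}{13}$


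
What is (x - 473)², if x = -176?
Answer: 421201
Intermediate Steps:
(x - 473)² = (-176 - 473)² = (-649)² = 421201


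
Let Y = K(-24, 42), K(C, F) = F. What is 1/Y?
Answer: 1/42 ≈ 0.023810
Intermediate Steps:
Y = 42
1/Y = 1/42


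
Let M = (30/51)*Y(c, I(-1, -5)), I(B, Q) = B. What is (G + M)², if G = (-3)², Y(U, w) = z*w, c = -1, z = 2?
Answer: 17689/289 ≈ 61.208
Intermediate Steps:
Y(U, w) = 2*w
G = 9
M = -20/17 (M = (30/51)*(2*(-1)) = (30*(1/51))*(-2) = (10/17)*(-2) = -20/17 ≈ -1.1765)
(G + M)² = (9 - 20/17)² = (133/17)² = 17689/289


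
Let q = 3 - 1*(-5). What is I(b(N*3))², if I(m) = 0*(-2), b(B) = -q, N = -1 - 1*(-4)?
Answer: 0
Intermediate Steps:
q = 8 (q = 3 + 5 = 8)
N = 3 (N = -1 + 4 = 3)
b(B) = -8 (b(B) = -1*8 = -8)
I(m) = 0
I(b(N*3))² = 0² = 0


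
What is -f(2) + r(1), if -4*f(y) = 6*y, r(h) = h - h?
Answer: 3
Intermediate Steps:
r(h) = 0
f(y) = -3*y/2
-f(2) + r(1) = -(-3)*2/2 + 0 = -1*(-3) + 0 = 3 + 0 = 3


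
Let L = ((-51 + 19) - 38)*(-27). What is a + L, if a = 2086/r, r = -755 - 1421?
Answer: 2055277/1088 ≈ 1889.0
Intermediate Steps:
r = -2176
L = 1890 (L = (-32 - 38)*(-27) = -70*(-27) = 1890)
a = -1043/1088 (a = 2086/(-2176) = 2086*(-1/2176) = -1043/1088 ≈ -0.95864)
a + L = -1043/1088 + 1890 = 2055277/1088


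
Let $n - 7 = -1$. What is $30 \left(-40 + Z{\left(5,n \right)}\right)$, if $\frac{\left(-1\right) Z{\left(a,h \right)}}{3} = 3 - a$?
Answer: $-1020$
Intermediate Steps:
$n = 6$ ($n = 7 - 1 = 6$)
$Z{\left(a,h \right)} = -9 + 3 a$ ($Z{\left(a,h \right)} = - 3 \left(3 - a\right) = -9 + 3 a$)
$30 \left(-40 + Z{\left(5,n \right)}\right) = 30 \left(-40 + \left(-9 + 3 \cdot 5\right)\right) = 30 \left(-40 + \left(-9 + 15\right)\right) = 30 \left(-40 + 6\right) = 30 \left(-34\right) = -1020$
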